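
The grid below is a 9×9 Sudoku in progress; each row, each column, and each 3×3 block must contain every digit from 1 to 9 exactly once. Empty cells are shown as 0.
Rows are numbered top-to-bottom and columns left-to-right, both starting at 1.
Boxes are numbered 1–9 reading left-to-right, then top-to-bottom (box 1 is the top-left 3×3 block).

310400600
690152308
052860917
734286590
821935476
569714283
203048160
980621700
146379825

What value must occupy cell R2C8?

Row 2 already contains {1, 2, 3, 5, 6, 8, 9}.
Column 8 already contains {1, 2, 6, 7, 8, 9}.
Its 3×3 block (box 3) already contains {1, 3, 6, 7, 8, 9}.
The only value from 1–9 not eliminated is 4, so R2C8 = 4.

4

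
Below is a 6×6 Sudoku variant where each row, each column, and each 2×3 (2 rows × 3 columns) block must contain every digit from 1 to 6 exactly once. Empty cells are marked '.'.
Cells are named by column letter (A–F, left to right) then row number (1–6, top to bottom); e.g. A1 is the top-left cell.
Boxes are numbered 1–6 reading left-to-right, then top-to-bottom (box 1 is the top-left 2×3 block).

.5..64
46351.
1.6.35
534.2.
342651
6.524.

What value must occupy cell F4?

6

Row 4 already contains {2, 3, 4, 5}.
Column F already contains {1, 4, 5}.
Its 2×3 block (box 4) already contains {2, 3, 5}.
The only value from 1–6 not eliminated is 6, so F4 = 6.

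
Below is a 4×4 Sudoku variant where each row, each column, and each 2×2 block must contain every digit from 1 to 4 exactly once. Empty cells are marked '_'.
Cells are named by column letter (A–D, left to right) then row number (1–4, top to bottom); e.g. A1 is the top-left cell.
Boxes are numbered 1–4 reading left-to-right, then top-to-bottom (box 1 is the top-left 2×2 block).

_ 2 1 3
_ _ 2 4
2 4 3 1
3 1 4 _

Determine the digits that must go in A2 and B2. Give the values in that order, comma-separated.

For A2:
  Row 2 already contains {2, 4}.
  Column A already contains {2, 3}.
  Its 2×2 block (box 1) already contains {2}.
  The only value from 1–4 not eliminated is 1, so A2 = 1.
For B2:
  Row 2 already contains {2, 4}.
  Column B already contains {1, 2, 4}.
  Its 2×2 block (box 1) already contains {2}.
  The only value from 1–4 not eliminated is 3, so B2 = 3.

1,3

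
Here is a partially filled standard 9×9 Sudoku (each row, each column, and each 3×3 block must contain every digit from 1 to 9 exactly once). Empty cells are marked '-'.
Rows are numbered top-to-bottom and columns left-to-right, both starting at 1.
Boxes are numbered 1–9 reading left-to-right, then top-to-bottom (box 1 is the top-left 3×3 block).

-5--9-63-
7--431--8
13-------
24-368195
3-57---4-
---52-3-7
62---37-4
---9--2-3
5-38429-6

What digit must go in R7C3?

Cell R7C3 itself could take any of {1, 8, 9} by direct elimination.
Consider where 9 can go in box 7.
R8C1 is out (row 8 already has a 9).
R8C2 is out (row 8 already has a 9).
R8C3 is out (row 8 already has a 9).
R9C2 is out (row 9 already has a 9).
So the only cell in box 7 that can hold 9 is R7C3.
Therefore R7C3 = 9.

9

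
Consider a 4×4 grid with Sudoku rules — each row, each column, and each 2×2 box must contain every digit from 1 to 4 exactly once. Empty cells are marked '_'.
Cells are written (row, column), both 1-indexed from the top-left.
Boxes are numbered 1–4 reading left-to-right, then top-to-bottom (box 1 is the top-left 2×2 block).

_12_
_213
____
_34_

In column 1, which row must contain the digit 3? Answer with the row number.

1

Consider where 3 can go in column 1.
(2,1) is out (row 2 already has a 3).
(3,1) is out (box 3 already has a 3).
(4,1) is out (row 4 already has a 3).
So the only cell in column 1 that can hold 3 is (1,1).
That is row 1.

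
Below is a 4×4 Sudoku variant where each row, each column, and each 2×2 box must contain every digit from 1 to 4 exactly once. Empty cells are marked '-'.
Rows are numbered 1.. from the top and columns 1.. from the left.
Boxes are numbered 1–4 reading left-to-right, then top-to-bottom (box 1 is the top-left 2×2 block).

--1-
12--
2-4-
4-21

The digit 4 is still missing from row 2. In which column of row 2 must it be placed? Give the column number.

4

Consider where 4 can go in row 2.
row 2, column 3 is out (column 3 already has a 4).
So the only cell in row 2 that can hold 4 is row 2, column 4.
That is column 4.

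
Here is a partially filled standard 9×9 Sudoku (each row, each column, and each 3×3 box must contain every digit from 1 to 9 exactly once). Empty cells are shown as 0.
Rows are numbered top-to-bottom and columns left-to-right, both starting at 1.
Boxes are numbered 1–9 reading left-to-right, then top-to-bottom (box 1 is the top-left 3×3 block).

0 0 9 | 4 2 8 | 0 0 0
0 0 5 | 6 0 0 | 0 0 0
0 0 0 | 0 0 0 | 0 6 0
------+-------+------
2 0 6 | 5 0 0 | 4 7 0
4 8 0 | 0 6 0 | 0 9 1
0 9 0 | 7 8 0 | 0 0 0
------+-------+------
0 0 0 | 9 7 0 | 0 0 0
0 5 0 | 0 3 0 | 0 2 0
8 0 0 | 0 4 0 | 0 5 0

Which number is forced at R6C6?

4

Cell R6C6 itself could take any of {1, 2, 3, 4} by direct elimination.
Consider where 4 can go in box 5.
R4C5 is out (row 4 already has a 4).
R4C6 is out (row 4 already has a 4).
R5C4 is out (row 5 already has a 4).
R5C6 is out (row 5 already has a 4).
So the only cell in box 5 that can hold 4 is R6C6.
Therefore R6C6 = 4.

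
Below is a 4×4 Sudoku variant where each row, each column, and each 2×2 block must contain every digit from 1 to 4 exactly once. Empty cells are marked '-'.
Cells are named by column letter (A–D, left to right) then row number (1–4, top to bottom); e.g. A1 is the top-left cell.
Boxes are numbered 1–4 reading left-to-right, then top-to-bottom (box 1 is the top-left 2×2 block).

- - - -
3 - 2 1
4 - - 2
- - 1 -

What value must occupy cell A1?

1

Cell A1 itself could take any of {1, 2} by direct elimination.
Consider where 1 can go in column A.
A4 is out (row 4 already has a 1).
So the only cell in column A that can hold 1 is A1.
Therefore A1 = 1.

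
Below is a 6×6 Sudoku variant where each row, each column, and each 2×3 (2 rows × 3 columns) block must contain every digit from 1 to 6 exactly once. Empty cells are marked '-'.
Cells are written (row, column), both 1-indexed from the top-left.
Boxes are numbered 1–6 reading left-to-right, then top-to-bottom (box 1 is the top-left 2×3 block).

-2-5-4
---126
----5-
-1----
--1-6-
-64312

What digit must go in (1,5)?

Row 1 already contains {2, 4, 5}.
Column 5 already contains {1, 2, 5, 6}.
Its 2×3 block (box 2) already contains {1, 2, 4, 5, 6}.
The only value from 1–6 not eliminated is 3, so (1,5) = 3.

3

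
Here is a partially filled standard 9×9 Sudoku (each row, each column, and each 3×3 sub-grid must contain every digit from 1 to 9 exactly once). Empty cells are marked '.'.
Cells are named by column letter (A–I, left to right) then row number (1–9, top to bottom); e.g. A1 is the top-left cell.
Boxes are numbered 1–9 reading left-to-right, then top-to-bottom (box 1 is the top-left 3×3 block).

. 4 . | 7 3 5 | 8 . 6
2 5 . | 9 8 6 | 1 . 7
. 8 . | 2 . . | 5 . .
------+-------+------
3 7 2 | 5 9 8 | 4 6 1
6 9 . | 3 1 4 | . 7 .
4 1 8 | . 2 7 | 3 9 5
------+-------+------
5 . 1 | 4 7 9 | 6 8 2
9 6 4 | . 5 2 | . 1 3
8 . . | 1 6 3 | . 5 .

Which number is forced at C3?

Cell C3 itself could take any of {3, 6, 7, 9} by direct elimination.
Consider where 6 can go in box 1.
A1 is out (row 1 already has a 6).
C1 is out (row 1 already has a 6).
C2 is out (row 2 already has a 6).
A3 is out (column A already has a 6).
So the only cell in box 1 that can hold 6 is C3.
Therefore C3 = 6.

6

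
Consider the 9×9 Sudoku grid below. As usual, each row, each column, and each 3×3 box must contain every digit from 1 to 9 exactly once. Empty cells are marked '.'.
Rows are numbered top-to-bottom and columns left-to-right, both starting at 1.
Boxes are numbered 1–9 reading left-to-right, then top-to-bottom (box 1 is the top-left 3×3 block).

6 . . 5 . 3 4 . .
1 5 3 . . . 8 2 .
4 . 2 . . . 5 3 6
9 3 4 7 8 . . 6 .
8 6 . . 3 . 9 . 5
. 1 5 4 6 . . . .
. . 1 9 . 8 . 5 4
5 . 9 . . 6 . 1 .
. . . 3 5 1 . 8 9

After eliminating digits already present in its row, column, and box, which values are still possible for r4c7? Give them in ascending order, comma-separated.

1,2

Row 4 already contains {3, 4, 6, 7, 8, 9}.
Column 7 already contains {4, 5, 8, 9}.
Its 3×3 block (box 6) already contains {5, 6, 9}.
Removing those from 1–9 leaves {1, 2} as the candidates for r4c7.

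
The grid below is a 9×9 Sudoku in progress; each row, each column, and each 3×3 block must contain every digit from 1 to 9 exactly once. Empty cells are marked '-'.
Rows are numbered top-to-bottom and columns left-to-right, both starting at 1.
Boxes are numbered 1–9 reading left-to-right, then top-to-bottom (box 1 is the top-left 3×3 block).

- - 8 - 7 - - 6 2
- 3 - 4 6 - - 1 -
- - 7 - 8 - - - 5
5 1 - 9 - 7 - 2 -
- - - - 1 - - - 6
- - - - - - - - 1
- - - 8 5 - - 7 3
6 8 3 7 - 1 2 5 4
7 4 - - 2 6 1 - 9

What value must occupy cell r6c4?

6

Cell r6c4 itself could take any of {2, 3, 5, 6} by direct elimination.
Consider where 6 can go in box 5.
r4c5 is out (column 5 already has a 6).
r5c4 is out (row 5 already has a 6).
r5c6 is out (row 5 already has a 6).
r6c5 is out (column 5 already has a 6).
r6c6 is out (column 6 already has a 6).
So the only cell in box 5 that can hold 6 is r6c4.
Therefore r6c4 = 6.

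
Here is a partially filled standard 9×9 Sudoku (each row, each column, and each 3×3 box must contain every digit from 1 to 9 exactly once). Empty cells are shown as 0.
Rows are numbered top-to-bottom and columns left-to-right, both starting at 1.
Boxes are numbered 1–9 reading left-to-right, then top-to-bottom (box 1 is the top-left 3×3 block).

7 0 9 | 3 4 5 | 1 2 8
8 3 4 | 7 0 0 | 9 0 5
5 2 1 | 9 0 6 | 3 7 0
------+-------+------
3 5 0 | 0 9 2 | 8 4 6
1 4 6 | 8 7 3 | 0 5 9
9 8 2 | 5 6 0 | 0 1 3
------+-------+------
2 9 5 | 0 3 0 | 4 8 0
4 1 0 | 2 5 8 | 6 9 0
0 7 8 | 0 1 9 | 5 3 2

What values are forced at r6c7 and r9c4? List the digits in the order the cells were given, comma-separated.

7,4

For r6c7:
  Row 6 already contains {1, 2, 3, 5, 6, 8, 9}.
  Column 7 already contains {1, 3, 4, 5, 6, 8, 9}.
  Its 3×3 block (box 6) already contains {1, 3, 4, 5, 6, 8, 9}.
  The only value from 1–9 not eliminated is 7, so r6c7 = 7.
For r9c4:
  Consider where 4 can go in column 4.
  r4c4 is out (row 4 already has a 4).
  r7c4 is out (row 7 already has a 4).
  So the only cell in column 4 that can hold 4 is r9c4.
  So r9c4 = 4.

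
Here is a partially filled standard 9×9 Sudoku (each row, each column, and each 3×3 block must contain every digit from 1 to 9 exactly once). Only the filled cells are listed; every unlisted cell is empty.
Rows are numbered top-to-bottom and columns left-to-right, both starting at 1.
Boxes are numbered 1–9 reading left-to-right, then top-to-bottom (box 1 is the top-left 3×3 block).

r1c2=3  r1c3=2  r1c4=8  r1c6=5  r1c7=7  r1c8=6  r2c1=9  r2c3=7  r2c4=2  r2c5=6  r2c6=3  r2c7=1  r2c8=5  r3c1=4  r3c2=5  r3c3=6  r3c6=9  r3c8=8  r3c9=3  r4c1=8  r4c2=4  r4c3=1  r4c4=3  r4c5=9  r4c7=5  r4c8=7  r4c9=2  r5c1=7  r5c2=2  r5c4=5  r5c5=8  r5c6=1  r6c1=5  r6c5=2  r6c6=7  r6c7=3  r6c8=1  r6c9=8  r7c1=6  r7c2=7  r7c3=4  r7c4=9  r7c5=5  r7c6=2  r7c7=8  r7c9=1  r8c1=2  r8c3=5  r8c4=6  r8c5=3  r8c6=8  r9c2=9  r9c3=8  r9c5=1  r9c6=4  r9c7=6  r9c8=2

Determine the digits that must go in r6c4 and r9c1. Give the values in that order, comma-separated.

For r6c4:
  Row 6 already contains {1, 2, 3, 5, 7, 8}.
  Column 4 already contains {2, 3, 5, 6, 8, 9}.
  Its 3×3 block (box 5) already contains {1, 2, 3, 5, 7, 8, 9}.
  The only value from 1–9 not eliminated is 4, so r6c4 = 4.
For r9c1:
  Row 9 already contains {1, 2, 4, 6, 8, 9}.
  Column 1 already contains {2, 4, 5, 6, 7, 8, 9}.
  Its 3×3 block (box 7) already contains {2, 4, 5, 6, 7, 8, 9}.
  The only value from 1–9 not eliminated is 3, so r9c1 = 3.

4,3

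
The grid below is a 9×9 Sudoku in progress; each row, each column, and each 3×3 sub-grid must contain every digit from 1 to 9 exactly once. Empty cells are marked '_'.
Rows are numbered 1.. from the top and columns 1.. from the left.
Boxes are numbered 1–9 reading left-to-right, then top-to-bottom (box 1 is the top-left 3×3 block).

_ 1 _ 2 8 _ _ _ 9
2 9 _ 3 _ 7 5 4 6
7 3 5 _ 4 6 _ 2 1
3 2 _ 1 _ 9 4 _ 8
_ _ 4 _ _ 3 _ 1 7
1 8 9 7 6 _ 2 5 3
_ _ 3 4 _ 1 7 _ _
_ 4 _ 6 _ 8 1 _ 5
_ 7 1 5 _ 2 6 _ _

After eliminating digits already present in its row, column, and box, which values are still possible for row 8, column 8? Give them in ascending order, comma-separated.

3,9

Row 8 already contains {1, 4, 5, 6, 8}.
Column 8 already contains {1, 2, 4, 5}.
Its 3×3 block (box 9) already contains {1, 5, 6, 7}.
Removing those from 1–9 leaves {3, 9} as the candidates for row 8, column 8.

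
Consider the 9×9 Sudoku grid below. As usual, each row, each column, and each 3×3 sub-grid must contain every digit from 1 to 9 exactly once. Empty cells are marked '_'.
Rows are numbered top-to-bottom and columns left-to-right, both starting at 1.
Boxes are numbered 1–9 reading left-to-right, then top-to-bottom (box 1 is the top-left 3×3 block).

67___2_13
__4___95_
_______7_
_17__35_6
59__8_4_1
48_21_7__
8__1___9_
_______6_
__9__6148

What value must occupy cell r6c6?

Cell r6c6 itself could take any of {5, 9} by direct elimination.
Consider where 5 can go in row 6.
r6c3 is out (box 4 already has a 5).
r6c8 is out (column 8 already has a 5).
r6c9 is out (box 6 already has a 5).
So the only cell in row 6 that can hold 5 is r6c6.
Therefore r6c6 = 5.

5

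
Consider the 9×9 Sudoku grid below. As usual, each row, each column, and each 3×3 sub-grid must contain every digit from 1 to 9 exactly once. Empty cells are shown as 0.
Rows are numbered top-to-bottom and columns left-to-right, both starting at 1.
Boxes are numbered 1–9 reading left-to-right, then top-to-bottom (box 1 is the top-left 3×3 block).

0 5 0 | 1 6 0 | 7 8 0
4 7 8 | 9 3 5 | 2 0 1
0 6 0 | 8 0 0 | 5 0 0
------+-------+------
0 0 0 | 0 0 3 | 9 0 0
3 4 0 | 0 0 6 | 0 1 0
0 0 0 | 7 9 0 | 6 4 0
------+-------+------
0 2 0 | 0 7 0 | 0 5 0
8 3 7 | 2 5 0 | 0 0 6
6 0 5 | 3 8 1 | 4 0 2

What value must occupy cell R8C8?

9

Row 8 already contains {2, 3, 5, 6, 7, 8}.
Column 8 already contains {1, 4, 5, 8}.
Its 3×3 block (box 9) already contains {2, 4, 5, 6}.
The only value from 1–9 not eliminated is 9, so R8C8 = 9.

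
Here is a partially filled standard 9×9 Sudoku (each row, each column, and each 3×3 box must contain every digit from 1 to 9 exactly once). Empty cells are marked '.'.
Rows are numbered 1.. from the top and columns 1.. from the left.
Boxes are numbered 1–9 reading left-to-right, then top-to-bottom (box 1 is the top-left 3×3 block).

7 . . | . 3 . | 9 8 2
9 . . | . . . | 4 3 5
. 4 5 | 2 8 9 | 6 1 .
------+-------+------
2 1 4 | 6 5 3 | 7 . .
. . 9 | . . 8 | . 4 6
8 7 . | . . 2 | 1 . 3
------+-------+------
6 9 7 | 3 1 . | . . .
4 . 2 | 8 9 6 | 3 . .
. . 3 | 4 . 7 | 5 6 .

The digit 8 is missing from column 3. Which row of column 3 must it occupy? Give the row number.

2

Consider where 8 can go in column 3.
row 1, column 3 is out (row 1 already has a 8).
row 6, column 3 is out (row 6 already has a 8).
So the only cell in column 3 that can hold 8 is row 2, column 3.
That is row 2.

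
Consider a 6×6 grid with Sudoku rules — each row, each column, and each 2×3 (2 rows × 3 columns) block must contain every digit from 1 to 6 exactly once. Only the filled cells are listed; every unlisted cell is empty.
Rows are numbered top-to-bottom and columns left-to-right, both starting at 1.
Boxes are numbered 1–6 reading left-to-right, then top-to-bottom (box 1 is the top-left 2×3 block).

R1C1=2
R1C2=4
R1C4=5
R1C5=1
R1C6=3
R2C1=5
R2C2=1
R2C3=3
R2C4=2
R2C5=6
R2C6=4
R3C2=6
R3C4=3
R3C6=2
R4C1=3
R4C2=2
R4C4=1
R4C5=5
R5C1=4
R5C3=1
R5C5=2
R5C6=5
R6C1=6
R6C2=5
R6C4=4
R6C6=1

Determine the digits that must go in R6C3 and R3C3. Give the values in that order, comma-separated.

2,5

For R6C3:
  Row 6 already contains {1, 4, 5, 6}.
  Column 3 already contains {1, 3}.
  Its 2×3 block (box 5) already contains {1, 4, 5, 6}.
  The only value from 1–6 not eliminated is 2, so R6C3 = 2.
For R3C3:
  Consider where 5 can go in column 3.
  R1C3 is out (row 1 already has a 5).
  R4C3 is out (row 4 already has a 5).
  R6C3 is out (row 6 already has a 5).
  So the only cell in column 3 that can hold 5 is R3C3.
  So R3C3 = 5.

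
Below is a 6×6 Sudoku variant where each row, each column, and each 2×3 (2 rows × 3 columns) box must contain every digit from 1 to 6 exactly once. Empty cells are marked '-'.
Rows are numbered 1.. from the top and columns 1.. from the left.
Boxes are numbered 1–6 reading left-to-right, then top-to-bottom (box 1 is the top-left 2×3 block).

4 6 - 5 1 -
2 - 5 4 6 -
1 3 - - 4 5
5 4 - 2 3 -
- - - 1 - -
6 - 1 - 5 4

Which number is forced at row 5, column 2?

5

Cell row 5, column 2 itself could take any of {2, 5} by direct elimination.
Consider where 5 can go in column 2.
row 2, column 2 is out (row 2 already has a 5).
row 6, column 2 is out (row 6 already has a 5).
So the only cell in column 2 that can hold 5 is row 5, column 2.
Therefore row 5, column 2 = 5.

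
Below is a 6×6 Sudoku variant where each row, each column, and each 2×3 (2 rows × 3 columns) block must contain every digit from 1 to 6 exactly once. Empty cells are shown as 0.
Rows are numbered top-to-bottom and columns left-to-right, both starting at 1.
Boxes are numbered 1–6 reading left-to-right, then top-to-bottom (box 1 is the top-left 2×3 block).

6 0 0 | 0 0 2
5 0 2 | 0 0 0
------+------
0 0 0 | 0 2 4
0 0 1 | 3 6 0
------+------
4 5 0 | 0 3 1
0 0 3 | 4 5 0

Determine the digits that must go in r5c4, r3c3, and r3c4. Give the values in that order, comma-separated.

2,5,1

For r5c4:
  Consider where 2 can go in row 5.
  r5c3 is out (column 3 already has a 2).
  So the only cell in row 5 that can hold 2 is r5c4.
  So r5c4 = 2.
For r3c3:
  Consider where 5 can go in box 3.
  r3c1 is out (column 1 already has a 5).
  r3c2 is out (column 2 already has a 5).
  r4c1 is out (column 1 already has a 5).
  r4c2 is out (column 2 already has a 5).
  So the only cell in box 3 that can hold 5 is r3c3.
  So r3c3 = 5.
For r3c4:
  Consider where 1 can go in row 3.
  r3c1 is out (box 3 already has a 1).
  r3c2 is out (box 3 already has a 1).
  r3c3 is out (column 3 already has a 1).
  So the only cell in row 3 that can hold 1 is r3c4.
  So r3c4 = 1.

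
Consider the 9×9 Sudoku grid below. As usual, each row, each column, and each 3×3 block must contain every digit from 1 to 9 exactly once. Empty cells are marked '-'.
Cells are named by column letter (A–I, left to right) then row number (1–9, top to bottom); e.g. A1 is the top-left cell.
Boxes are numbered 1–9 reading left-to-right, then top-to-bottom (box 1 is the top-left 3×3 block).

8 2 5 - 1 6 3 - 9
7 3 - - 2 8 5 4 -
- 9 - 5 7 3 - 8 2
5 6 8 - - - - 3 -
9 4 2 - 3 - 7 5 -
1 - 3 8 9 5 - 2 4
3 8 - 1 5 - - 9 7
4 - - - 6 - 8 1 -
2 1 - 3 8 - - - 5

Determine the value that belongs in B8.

Cell B8 itself could take any of {5, 7} by direct elimination.
Consider where 5 can go in box 7.
C7 is out (row 7 already has a 5).
C8 is out (column C already has a 5).
C9 is out (row 9 already has a 5).
So the only cell in box 7 that can hold 5 is B8.
Therefore B8 = 5.

5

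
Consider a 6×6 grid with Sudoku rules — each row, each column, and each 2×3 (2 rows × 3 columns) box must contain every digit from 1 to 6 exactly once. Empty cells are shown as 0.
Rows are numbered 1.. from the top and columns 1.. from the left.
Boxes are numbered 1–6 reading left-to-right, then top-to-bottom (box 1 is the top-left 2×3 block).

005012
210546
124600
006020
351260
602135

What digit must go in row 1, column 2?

Cell row 1, column 2 itself could take any of {3, 4, 6} by direct elimination.
Consider where 6 can go in row 1.
row 1, column 1 is out (column 1 already has a 6).
row 1, column 4 is out (column 4 already has a 6).
So the only cell in row 1 that can hold 6 is row 1, column 2.
Therefore row 1, column 2 = 6.

6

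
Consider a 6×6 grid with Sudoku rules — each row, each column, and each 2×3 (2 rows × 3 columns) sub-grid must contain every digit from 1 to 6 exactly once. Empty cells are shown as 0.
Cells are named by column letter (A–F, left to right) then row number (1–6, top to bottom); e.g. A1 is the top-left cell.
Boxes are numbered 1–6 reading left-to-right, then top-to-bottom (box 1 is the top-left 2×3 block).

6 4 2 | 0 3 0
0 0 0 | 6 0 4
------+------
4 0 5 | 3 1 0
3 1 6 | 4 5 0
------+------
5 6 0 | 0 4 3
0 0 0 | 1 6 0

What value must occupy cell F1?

1

Cell F1 itself could take any of {1, 5} by direct elimination.
Consider where 1 can go in column F.
F3 is out (row 3 already has a 1).
F4 is out (row 4 already has a 1).
F6 is out (row 6 already has a 1).
So the only cell in column F that can hold 1 is F1.
Therefore F1 = 1.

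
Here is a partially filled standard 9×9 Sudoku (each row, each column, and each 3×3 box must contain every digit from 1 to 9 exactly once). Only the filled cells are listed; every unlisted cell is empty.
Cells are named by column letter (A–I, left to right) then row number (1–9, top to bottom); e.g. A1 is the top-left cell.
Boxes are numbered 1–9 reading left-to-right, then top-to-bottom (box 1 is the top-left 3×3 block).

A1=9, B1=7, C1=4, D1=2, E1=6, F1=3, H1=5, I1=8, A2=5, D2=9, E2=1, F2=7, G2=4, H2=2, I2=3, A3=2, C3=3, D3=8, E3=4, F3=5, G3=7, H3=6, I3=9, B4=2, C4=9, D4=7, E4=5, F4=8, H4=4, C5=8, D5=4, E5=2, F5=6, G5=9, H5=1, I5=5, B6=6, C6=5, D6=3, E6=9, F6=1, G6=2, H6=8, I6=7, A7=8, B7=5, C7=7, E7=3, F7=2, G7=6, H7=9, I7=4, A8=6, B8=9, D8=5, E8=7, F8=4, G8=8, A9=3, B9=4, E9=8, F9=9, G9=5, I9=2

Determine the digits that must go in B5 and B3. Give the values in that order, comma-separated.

For B5:
  Row 5 already contains {1, 2, 4, 5, 6, 8, 9}.
  Column B already contains {2, 4, 5, 6, 7, 9}.
  Its 3×3 block (box 4) already contains {2, 5, 6, 8, 9}.
  The only value from 1–9 not eliminated is 3, so B5 = 3.
For B3:
  Row 3 already contains {2, 3, 4, 5, 6, 7, 8, 9}.
  Column B already contains {2, 4, 5, 6, 7, 9}.
  Its 3×3 block (box 1) already contains {2, 3, 4, 5, 7, 9}.
  The only value from 1–9 not eliminated is 1, so B3 = 1.

3,1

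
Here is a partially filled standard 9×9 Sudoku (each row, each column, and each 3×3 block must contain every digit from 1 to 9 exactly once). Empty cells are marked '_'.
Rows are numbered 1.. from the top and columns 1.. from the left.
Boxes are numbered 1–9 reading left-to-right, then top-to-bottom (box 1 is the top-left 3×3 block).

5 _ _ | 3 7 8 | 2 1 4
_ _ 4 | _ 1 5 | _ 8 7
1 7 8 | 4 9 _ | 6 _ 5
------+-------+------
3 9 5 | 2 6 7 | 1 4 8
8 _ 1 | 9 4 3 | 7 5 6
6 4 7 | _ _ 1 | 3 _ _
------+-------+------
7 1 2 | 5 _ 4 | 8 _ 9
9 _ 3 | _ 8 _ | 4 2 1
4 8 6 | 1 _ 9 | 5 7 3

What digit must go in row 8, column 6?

Row 8 already contains {1, 2, 3, 4, 8, 9}.
Column 6 already contains {1, 3, 4, 5, 7, 8, 9}.
Its 3×3 block (box 8) already contains {1, 4, 5, 8, 9}.
The only value from 1–9 not eliminated is 6, so row 8, column 6 = 6.

6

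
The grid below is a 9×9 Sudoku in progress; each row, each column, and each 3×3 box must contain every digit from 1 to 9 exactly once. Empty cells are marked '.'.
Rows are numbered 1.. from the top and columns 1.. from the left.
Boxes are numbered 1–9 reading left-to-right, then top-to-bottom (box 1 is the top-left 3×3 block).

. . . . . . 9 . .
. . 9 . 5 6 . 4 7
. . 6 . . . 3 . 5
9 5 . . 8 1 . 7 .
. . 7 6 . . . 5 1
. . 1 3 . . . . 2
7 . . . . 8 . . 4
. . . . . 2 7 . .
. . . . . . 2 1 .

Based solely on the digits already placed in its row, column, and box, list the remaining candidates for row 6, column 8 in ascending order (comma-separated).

6,8,9

Row 6 already contains {1, 2, 3}.
Column 8 already contains {1, 4, 5, 7}.
Its 3×3 block (box 6) already contains {1, 2, 5, 7}.
Removing those from 1–9 leaves {6, 8, 9} as the candidates for row 6, column 8.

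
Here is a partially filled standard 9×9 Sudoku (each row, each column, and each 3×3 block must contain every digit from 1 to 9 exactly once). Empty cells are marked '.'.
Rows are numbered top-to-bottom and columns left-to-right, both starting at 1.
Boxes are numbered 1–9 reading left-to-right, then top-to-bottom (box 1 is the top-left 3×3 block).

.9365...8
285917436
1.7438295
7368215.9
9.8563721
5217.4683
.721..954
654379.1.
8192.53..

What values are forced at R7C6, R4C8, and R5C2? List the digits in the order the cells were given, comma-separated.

6,4,4

For R7C6:
  Row 7 already contains {1, 2, 4, 5, 7, 9}.
  Column 6 already contains {1, 3, 4, 5, 7, 8, 9}.
  Its 3×3 block (box 8) already contains {1, 2, 3, 5, 7, 9}.
  The only value from 1–9 not eliminated is 6, so R7C6 = 6.
For R4C8:
  Row 4 already contains {1, 2, 3, 5, 6, 7, 8, 9}.
  Column 8 already contains {1, 2, 3, 5, 8, 9}.
  Its 3×3 block (box 6) already contains {1, 2, 3, 5, 6, 7, 8, 9}.
  The only value from 1–9 not eliminated is 4, so R4C8 = 4.
For R5C2:
  Row 5 already contains {1, 2, 3, 5, 6, 7, 8, 9}.
  Column 2 already contains {1, 2, 3, 5, 7, 8, 9}.
  Its 3×3 block (box 4) already contains {1, 2, 3, 5, 6, 7, 8, 9}.
  The only value from 1–9 not eliminated is 4, so R5C2 = 4.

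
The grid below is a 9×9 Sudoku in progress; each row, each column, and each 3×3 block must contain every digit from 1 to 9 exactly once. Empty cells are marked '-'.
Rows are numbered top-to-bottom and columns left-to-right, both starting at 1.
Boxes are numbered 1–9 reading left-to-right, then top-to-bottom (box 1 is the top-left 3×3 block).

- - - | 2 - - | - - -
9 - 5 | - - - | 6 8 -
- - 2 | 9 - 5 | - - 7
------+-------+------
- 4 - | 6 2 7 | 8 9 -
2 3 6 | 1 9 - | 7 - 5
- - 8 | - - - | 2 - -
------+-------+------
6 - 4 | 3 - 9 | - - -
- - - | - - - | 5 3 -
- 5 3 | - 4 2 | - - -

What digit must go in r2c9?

2

Cell r2c9 itself could take any of {1, 2, 3, 4} by direct elimination.
Consider where 2 can go in box 3.
r1c7 is out (row 1 already has a 2).
r1c8 is out (row 1 already has a 2).
r1c9 is out (row 1 already has a 2).
r3c7 is out (row 3 already has a 2).
r3c8 is out (row 3 already has a 2).
So the only cell in box 3 that can hold 2 is r2c9.
Therefore r2c9 = 2.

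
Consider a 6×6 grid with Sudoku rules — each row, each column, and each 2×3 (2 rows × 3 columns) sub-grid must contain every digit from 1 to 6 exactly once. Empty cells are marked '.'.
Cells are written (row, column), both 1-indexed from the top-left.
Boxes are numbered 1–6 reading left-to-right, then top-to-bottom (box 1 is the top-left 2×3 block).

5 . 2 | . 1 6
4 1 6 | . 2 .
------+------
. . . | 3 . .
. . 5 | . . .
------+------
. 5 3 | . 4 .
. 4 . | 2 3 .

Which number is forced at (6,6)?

Cell (6,6) itself could take any of {1, 5} by direct elimination.
Consider where 5 can go in box 6.
(5,4) is out (row 5 already has a 5).
(5,6) is out (row 5 already has a 5).
So the only cell in box 6 that can hold 5 is (6,6).
Therefore (6,6) = 5.

5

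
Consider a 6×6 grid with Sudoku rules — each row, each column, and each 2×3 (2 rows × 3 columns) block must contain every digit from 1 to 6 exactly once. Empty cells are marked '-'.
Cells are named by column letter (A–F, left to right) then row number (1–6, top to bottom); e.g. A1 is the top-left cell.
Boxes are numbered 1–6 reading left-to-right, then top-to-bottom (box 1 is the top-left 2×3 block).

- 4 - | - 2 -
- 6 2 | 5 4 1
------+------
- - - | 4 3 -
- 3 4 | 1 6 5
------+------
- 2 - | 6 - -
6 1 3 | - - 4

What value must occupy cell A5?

4

Cell A5 itself could take any of {4, 5} by direct elimination.
Consider where 4 can go in row 5.
C5 is out (column C already has a 4).
E5 is out (column E already has a 4).
F5 is out (column F already has a 4).
So the only cell in row 5 that can hold 4 is A5.
Therefore A5 = 4.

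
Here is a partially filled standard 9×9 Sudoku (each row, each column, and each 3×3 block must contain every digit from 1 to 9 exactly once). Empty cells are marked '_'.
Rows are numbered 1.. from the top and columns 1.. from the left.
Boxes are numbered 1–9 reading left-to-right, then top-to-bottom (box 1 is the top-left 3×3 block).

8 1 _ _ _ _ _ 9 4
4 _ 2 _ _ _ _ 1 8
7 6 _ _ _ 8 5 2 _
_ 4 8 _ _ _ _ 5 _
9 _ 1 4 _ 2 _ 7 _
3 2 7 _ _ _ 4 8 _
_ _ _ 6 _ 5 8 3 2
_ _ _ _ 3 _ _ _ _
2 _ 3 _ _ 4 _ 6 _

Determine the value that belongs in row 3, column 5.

Cell row 3, column 5 itself could take any of {1, 4, 9} by direct elimination.
Consider where 4 can go in row 3.
row 3, column 3 is out (box 1 already has a 4).
row 3, column 4 is out (column 4 already has a 4).
row 3, column 9 is out (column 9 already has a 4).
So the only cell in row 3 that can hold 4 is row 3, column 5.
Therefore row 3, column 5 = 4.

4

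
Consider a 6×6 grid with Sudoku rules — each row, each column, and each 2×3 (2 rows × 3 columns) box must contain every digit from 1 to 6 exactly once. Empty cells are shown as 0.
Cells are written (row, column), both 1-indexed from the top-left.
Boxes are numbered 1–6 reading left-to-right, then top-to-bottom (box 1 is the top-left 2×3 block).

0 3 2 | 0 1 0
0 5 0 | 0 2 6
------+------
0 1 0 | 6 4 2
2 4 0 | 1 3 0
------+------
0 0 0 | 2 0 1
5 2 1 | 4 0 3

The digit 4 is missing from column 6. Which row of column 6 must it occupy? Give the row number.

1

Consider where 4 can go in column 6.
(4,6) is out (row 4 already has a 4).
So the only cell in column 6 that can hold 4 is (1,6).
That is row 1.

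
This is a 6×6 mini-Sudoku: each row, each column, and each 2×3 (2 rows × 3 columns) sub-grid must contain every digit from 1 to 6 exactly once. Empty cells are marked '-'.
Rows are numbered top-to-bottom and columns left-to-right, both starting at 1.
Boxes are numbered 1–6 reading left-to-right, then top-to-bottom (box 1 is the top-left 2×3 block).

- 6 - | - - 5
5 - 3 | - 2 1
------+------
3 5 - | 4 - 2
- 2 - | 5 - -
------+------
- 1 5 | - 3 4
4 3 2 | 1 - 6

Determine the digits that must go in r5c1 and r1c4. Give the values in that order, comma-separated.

6,3

For r5c1:
  Row 5 already contains {1, 3, 4, 5}.
  Column 1 already contains {3, 4, 5}.
  Its 2×3 block (box 5) already contains {1, 2, 3, 4, 5}.
  The only value from 1–6 not eliminated is 6, so r5c1 = 6.
For r1c4:
  Row 1 already contains {5, 6}.
  Column 4 already contains {1, 4, 5}.
  Its 2×3 block (box 2) already contains {1, 2, 5}.
  The only value from 1–6 not eliminated is 3, so r1c4 = 3.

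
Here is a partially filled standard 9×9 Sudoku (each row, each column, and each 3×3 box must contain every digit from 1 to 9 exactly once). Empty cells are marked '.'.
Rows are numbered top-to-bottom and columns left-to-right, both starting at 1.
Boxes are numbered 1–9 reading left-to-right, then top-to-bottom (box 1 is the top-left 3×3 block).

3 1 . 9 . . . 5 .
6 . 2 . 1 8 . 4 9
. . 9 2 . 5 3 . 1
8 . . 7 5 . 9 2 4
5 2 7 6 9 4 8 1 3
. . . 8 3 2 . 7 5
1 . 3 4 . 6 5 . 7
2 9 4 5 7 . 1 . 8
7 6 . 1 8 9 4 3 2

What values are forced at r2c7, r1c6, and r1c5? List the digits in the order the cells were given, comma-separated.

7,7,4

For r2c7:
  Row 2 already contains {1, 2, 4, 6, 8, 9}.
  Column 7 already contains {1, 3, 4, 5, 8, 9}.
  Its 3×3 block (box 3) already contains {1, 3, 4, 5, 9}.
  The only value from 1–9 not eliminated is 7, so r2c7 = 7.
For r1c6:
  Row 1 already contains {1, 3, 5, 9}.
  Column 6 already contains {2, 4, 5, 6, 8, 9}.
  Its 3×3 block (box 2) already contains {1, 2, 5, 8, 9}.
  The only value from 1–9 not eliminated is 7, so r1c6 = 7.
For r1c5:
  Consider where 4 can go in row 1.
  r1c3 is out (column 3 already has a 4).
  r1c6 is out (column 6 already has a 4).
  r1c7 is out (column 7 already has a 4).
  r1c9 is out (column 9 already has a 4).
  So the only cell in row 1 that can hold 4 is r1c5.
  So r1c5 = 4.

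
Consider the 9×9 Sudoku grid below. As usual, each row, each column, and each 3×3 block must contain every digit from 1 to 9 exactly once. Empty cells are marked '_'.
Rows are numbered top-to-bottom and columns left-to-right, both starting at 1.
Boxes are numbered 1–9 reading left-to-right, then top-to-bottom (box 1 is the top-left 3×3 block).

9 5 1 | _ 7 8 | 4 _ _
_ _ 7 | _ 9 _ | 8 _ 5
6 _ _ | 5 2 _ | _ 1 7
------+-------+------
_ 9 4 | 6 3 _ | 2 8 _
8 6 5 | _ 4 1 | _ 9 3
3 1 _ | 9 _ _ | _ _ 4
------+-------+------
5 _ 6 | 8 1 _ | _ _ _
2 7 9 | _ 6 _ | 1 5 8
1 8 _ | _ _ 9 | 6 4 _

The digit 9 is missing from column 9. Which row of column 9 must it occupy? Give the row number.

7

Consider where 9 can go in column 9.
r1c9 is out (row 1 already has a 9).
r4c9 is out (row 4 already has a 9).
r9c9 is out (row 9 already has a 9).
So the only cell in column 9 that can hold 9 is r7c9.
That is row 7.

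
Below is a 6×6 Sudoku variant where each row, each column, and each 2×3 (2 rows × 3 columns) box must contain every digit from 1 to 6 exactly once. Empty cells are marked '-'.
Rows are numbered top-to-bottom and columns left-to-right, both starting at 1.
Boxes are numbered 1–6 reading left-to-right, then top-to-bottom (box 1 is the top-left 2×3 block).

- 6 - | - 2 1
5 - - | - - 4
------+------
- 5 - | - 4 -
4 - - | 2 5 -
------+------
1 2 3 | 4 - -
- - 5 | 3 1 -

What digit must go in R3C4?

Cell R3C4 itself could take any of {1, 6} by direct elimination.
Consider where 1 can go in box 4.
R3C6 is out (column 6 already has a 1).
R4C6 is out (column 6 already has a 1).
So the only cell in box 4 that can hold 1 is R3C4.
Therefore R3C4 = 1.

1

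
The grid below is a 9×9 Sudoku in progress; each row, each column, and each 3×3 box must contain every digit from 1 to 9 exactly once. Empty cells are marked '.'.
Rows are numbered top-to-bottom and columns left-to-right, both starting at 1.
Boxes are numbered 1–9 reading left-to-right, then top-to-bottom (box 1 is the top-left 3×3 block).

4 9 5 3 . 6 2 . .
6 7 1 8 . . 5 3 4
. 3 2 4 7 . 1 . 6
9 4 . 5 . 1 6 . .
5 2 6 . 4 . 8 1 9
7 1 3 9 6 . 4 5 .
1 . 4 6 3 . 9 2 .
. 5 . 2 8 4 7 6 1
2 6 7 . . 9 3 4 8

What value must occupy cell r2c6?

Row 2 already contains {1, 3, 4, 5, 6, 7, 8}.
Column 6 already contains {1, 4, 6, 9}.
Its 3×3 block (box 2) already contains {3, 4, 6, 7, 8}.
The only value from 1–9 not eliminated is 2, so r2c6 = 2.

2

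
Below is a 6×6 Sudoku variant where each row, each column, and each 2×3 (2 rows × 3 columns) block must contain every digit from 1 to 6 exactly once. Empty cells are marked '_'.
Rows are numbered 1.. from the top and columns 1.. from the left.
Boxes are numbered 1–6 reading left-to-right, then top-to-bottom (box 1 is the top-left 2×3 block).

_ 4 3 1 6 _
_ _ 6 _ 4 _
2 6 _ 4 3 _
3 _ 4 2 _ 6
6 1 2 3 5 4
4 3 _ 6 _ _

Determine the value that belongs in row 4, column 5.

Row 4 already contains {2, 3, 4, 6}.
Column 5 already contains {3, 4, 5, 6}.
Its 2×3 block (box 4) already contains {2, 3, 4, 6}.
The only value from 1–6 not eliminated is 1, so row 4, column 5 = 1.

1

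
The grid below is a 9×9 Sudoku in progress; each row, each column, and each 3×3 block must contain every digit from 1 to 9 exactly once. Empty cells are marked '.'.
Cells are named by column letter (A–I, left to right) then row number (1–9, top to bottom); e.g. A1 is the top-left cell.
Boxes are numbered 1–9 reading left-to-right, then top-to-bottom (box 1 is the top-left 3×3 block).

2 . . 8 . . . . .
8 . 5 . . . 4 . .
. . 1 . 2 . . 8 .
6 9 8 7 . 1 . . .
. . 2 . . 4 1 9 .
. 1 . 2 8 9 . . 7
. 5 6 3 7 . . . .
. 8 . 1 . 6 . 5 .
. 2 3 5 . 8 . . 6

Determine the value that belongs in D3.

Cell D3 itself could take any of {4, 6, 9} by direct elimination.
Consider where 4 can go in column D.
D2 is out (row 2 already has a 4).
D5 is out (row 5 already has a 4).
So the only cell in column D that can hold 4 is D3.
Therefore D3 = 4.

4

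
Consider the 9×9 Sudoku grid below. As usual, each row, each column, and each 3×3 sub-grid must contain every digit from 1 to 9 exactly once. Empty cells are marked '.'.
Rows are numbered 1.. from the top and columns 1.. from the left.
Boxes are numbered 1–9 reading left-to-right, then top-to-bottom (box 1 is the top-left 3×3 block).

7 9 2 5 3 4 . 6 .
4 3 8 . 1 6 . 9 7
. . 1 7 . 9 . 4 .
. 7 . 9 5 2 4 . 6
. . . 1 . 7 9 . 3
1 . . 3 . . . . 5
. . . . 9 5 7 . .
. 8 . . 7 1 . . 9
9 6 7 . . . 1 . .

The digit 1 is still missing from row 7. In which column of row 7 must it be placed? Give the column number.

Consider where 1 can go in row 7.
row 7, column 1 is out (column 1 already has a 1).
row 7, column 3 is out (column 3 already has a 1).
row 7, column 4 is out (column 4 already has a 1).
row 7, column 8 is out (box 9 already has a 1).
row 7, column 9 is out (box 9 already has a 1).
So the only cell in row 7 that can hold 1 is row 7, column 2.
That is column 2.

2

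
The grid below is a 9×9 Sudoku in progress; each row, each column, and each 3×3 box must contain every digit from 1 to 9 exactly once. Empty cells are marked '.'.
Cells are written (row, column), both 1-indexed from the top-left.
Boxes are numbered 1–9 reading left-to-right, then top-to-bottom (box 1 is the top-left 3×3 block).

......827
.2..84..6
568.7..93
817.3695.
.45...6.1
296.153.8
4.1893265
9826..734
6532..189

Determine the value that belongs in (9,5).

4

Row 9 already contains {1, 2, 3, 5, 6, 8, 9}.
Column 5 already contains {1, 3, 7, 8, 9}.
Its 3×3 block (box 8) already contains {2, 3, 6, 8, 9}.
The only value from 1–9 not eliminated is 4, so (9,5) = 4.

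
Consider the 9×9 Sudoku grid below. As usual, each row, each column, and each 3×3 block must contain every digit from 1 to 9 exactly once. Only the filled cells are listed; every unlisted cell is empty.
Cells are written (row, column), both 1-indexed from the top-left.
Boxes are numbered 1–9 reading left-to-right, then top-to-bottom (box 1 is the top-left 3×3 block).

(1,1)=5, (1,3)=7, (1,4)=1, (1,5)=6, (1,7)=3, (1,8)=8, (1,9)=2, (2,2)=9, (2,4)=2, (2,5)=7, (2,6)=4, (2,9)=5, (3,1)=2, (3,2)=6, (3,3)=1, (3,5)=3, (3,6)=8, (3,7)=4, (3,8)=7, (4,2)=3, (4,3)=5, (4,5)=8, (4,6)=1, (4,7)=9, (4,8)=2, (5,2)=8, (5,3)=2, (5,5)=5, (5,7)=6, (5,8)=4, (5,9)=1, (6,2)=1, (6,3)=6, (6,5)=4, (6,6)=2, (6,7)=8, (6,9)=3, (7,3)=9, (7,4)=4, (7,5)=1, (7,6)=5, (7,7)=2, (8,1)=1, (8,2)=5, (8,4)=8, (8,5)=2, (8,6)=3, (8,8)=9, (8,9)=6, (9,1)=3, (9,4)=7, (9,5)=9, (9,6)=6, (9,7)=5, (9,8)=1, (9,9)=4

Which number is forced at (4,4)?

6

Row 4 already contains {1, 2, 3, 5, 8, 9}.
Column 4 already contains {1, 2, 4, 7, 8}.
Its 3×3 block (box 5) already contains {1, 2, 4, 5, 8}.
The only value from 1–9 not eliminated is 6, so (4,4) = 6.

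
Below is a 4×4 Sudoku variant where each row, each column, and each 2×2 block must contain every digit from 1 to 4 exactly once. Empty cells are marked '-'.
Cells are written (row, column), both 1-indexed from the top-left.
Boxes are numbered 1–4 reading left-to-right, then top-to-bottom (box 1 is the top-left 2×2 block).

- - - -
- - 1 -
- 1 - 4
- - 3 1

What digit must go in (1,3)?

4

Cell (1,3) itself could take any of {2, 4} by direct elimination.
Consider where 4 can go in column 3.
(3,3) is out (row 3 already has a 4).
So the only cell in column 3 that can hold 4 is (1,3).
Therefore (1,3) = 4.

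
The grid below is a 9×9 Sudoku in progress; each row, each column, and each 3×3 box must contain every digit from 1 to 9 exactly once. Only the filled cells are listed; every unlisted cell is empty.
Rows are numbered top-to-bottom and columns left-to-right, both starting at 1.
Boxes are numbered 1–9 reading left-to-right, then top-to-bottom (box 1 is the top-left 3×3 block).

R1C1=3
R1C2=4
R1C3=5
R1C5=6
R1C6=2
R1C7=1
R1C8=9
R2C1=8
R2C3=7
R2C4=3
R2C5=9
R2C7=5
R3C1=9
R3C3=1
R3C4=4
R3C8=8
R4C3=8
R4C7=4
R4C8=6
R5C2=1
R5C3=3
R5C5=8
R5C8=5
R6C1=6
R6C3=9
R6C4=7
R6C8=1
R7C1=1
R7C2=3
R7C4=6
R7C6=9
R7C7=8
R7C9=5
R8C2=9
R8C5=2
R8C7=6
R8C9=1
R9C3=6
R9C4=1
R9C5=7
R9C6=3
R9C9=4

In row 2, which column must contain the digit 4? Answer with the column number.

Consider where 4 can go in row 2.
R2C2 is out (column 2 already has a 4).
R2C6 is out (box 2 already has a 4).
R2C9 is out (column 9 already has a 4).
So the only cell in row 2 that can hold 4 is R2C8.
That is column 8.

8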